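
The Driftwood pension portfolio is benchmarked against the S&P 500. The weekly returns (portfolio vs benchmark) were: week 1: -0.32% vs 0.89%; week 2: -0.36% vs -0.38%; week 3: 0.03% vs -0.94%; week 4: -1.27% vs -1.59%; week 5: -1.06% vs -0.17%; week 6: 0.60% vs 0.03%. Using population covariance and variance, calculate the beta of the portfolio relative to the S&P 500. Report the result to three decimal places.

0.329

r̄p = -0.3967%,  r̄m = -0.3600%
Cov = Σ(rp − r̄p)(rm − r̄m) / 6 = 0.1974
Var(rm) = Σ(rm − r̄m)² / 6 = 0.6001
β = Cov / Var = 0.1974 / 0.6001 = 0.3289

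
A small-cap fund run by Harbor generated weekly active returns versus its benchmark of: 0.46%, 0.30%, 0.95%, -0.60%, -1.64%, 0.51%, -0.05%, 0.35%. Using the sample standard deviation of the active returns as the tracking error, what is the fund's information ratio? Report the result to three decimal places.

0.043

r̄ = (0.46 + 0.3 + 0.95 − 0.6 − 1.64 + 0.51 − 0.05 + 0.35) / 8 = 0.0350%
Sample std dev = √[4.6290 / 7] = 0.8132%
IR = r̄ / tracking error = 0.0350 / 0.8132 = 0.0430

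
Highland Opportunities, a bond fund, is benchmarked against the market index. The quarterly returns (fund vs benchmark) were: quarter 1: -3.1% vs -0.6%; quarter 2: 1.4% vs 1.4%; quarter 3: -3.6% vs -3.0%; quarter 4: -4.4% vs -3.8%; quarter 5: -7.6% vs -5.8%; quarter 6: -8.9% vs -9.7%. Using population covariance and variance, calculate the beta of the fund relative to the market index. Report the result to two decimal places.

0.89

r̄p = -4.3667%,  r̄m = -3.5833%
Cov = Σ(rp − r̄p)(rm − r̄m) / 6 = 11.3111
Var(rm) = Σ(rm − r̄m)² / 6 = 12.7414
β = Cov / Var = 11.3111 / 12.7414 = 0.8877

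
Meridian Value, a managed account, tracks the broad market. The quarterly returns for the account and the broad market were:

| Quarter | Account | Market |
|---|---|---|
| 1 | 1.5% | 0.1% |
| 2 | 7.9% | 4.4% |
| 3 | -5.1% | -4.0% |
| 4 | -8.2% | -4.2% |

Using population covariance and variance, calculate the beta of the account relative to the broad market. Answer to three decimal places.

1.737

r̄p = -0.9750%,  r̄m = -0.9250%
Cov = Σ(rp − r̄p)(rm − r̄m) / 4 = 21.5356
Var(rm) = Σ(rm − r̄m)² / 4 = 12.3969
β = Cov / Var = 21.5356 / 12.3969 = 1.7372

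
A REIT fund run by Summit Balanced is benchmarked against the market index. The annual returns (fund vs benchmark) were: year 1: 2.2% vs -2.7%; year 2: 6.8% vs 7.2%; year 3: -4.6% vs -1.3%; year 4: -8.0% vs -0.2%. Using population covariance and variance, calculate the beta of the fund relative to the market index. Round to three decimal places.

r̄p = -0.9000%,  r̄m = 0.7500%
Cov = Σ(rp − r̄p)(rm − r̄m) / 4 = 13.3250
Var(rm) = Σ(rm − r̄m)² / 4 = 14.6525
β = Cov / Var = 13.3250 / 14.6525 = 0.9094

0.909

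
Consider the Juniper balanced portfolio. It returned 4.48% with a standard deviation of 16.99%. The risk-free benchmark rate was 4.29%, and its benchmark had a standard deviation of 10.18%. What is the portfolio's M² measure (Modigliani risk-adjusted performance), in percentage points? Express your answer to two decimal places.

4.40

Sharpe = (Rp − Rf) / σp = (4.48% − 4.29%) / 16.99% = 0.0112
M² = Rf + Sharpe × σm = 4.29% + 0.0112 × 10.18% = 4.4040%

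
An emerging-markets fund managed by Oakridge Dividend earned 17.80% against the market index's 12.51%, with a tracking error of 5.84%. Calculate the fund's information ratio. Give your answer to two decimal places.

0.91

IR = (Rp − Rb) / TE = (17.80% − 12.51%) / 5.84% = 5.29% / 5.84% = 0.9058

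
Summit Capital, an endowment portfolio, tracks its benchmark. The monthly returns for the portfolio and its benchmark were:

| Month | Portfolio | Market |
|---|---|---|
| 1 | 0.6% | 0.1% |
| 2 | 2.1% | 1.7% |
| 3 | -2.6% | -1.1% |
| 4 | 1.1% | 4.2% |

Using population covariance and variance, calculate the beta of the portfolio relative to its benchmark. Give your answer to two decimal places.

0.61

r̄p = 0.3000%,  r̄m = 1.2250%
Cov = Σ(rp − r̄p)(rm − r̄m) / 4 = 2.4100
Var(rm) = Σ(rm − r̄m)² / 4 = 3.9369
β = Cov / Var = 2.4100 / 3.9369 = 0.6122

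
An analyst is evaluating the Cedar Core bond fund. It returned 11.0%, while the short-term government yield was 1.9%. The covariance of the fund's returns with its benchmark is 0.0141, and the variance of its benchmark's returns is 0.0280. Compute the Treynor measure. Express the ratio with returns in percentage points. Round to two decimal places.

β = Cov / Var = 0.0141 / 0.0280 = 0.5036
Treynor = (Rp − Rf) / β = (11.0% − 1.9%) / 0.5036 = 9.10 / 0.5036 = 18.0699

18.07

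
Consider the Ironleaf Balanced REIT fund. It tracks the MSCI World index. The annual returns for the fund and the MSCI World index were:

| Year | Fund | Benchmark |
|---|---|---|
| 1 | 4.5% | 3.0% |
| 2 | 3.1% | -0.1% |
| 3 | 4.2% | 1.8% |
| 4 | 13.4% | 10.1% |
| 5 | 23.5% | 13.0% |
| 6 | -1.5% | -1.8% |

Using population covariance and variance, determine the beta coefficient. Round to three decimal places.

1.494

r̄p = 7.8667%,  r̄m = 4.3333%
Cov = Σ(rp − r̄p)(rm − r̄m) / 6 = 43.2928
Var(rm) = Σ(rm − r̄m)² / 6 = 28.9722
β = Cov / Var = 43.2928 / 28.9722 = 1.4943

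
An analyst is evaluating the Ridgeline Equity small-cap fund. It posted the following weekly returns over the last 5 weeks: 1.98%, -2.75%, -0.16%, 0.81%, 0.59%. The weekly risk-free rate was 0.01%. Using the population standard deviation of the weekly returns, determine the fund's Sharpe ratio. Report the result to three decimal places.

r̄ = (1.98 − 2.75 − 0.16 + 0.81 + 0.59) / 5 = 0.470 / 5 = 0.0940%
Σ(r − r̄)² = (1.98 − 0.0940)² + (-2.75 − 0.0940)² + (-0.16 − 0.0940)² + … = 12.4685
σ = √[12.4685 / 5] = 1.5791%
Sharpe = (r̄ − rf) / σ = (0.0940 − 0.01) / 1.5791 = 0.0840 / 1.5791 = 0.0532

0.053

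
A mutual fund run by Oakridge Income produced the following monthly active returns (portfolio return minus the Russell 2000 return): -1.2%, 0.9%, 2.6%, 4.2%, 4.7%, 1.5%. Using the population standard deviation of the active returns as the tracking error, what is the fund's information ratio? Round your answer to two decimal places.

Mean return r̄ = 12.70 / 6 = 2.1167%
Population std dev = √[24.1083 / 6] = 2.0045%
IR = r̄ / tracking error = 2.1167 / 2.0045 = 1.0560

1.06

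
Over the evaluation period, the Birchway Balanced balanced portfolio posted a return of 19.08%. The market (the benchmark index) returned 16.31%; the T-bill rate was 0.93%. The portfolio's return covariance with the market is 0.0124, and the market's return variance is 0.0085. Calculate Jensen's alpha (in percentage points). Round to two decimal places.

-4.29

β = Cov / Var = 0.0124 / 0.0085 = 1.4588
E[R] = Rf + β(Rm − Rf) = 0.93% + 1.4588 × (16.31% − 0.93%) = 23.3663%
α = Rp − E[R] = 19.08% − 23.3663% = -4.2863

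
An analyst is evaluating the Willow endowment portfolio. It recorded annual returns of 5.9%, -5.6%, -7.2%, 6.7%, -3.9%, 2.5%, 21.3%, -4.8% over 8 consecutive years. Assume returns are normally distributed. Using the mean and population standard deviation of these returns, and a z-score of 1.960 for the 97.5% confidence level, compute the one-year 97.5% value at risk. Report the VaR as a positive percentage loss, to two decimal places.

15.58

r̄ = (5.9 − 5.6 − 7.2 + 6.7 − 3.9 + 2.5 + 21.3 − 4.8) / 8 = 14.90 / 8 = 1.8625%
Σ(r − r̄)² = (5.9 − 1.8625)² + (-5.6 − 1.8625)² + … = 633.3388
population σ = √(633.3388 / 8) = √79.1674 = 8.8976%
VaR = −(r̄ − z·σ) = −(1.8625 − 1.960 × 8.8976) = −(-15.5768) = 15.5768%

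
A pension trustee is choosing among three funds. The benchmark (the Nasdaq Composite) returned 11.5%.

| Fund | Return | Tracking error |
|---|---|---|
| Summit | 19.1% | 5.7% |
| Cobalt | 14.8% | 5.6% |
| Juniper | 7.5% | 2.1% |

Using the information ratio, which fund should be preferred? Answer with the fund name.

Summit: IR = (19.1% − 11.5%) / 5.7% = 1.333
Cobalt: IR = (14.8% − 11.5%) / 5.6% = 0.589
Juniper: IR = (7.5% − 11.5%) / 2.1% = -1.905
Highest: Summit (1.333).

Summit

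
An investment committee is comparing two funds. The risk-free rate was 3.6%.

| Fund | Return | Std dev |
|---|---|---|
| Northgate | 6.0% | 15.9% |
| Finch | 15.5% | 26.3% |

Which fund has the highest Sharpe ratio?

Northgate: Sharpe ratio = (6.0% − 3.6%) / 15.9% = 0.151
Finch: Sharpe ratio = (15.5% − 3.6%) / 26.3% = 0.452
Highest: Finch (0.452).

Finch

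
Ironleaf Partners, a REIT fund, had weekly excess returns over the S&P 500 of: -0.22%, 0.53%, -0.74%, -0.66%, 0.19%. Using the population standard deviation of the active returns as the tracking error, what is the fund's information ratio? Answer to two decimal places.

r̄ = (-0.22 + 0.53 − 0.74 − 0.66 + 0.19) / 5 = -0.900 / 5 = -0.1800%
Σ(r − r̄)² = (-0.22 − (-0.1800))² + (0.53 − (-0.1800))² + … = 1.1866
σ = √[1.1866 / 5] = 0.4872%
IR = r̄ / tracking error = -0.1800 / 0.4872 = -0.3695

-0.37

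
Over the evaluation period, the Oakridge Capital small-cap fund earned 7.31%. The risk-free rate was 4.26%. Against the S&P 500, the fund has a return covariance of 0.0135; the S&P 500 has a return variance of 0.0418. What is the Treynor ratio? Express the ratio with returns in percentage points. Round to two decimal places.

β = Cov / Var = 0.0135 / 0.0418 = 0.3230
Treynor = (Rp − Rf) / β = (7.31% − 4.26%) / 0.3230 = 3.05 / 0.3230 = 9.4427

9.44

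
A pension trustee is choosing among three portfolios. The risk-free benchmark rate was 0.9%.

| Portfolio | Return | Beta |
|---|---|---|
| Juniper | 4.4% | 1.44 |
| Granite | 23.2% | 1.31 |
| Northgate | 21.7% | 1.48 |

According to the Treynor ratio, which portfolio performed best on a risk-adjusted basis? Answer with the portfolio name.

Granite

Juniper: Treynor = (4.4% − 0.9%) / 1.44 = 2.431
Granite: Treynor = (23.2% − 0.9%) / 1.31 = 17.023
Northgate: Treynor = (21.7% − 0.9%) / 1.48 = 14.054
Highest: Granite (17.023).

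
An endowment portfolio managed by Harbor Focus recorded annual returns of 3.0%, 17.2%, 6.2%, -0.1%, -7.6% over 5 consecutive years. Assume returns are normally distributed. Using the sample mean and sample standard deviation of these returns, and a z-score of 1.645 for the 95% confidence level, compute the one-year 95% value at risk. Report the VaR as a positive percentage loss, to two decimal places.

11.23

μ = (3 + 17.2 + 6.2 − 0.1 − 7.6) / 5 = 18.70 / 5 = 3.7400%
Σ(r − μ)² = 331.1120; sample σ = √(331.1120/4) = 9.0982%
VaR = −(μ − z·σ) = −(3.7400 − 1.645 × 9.0982) = −(-11.2265) = 11.2265%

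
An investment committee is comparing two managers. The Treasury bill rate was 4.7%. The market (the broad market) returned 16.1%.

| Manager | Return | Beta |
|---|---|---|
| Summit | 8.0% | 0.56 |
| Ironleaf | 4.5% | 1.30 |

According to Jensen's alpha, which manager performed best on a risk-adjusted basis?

Summit: α = 8.0% − [4.7% + 0.56 × (16.1% − 4.7%)] = -3.084
Ironleaf: α = 4.5% − [4.7% + 1.30 × (16.1% − 4.7%)] = -15.020
Highest: Summit (-3.084).

Summit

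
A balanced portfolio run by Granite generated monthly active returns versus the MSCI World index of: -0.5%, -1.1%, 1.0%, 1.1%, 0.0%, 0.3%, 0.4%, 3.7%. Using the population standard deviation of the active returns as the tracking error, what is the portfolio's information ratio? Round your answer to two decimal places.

0.45

Mean return r̄ = 4.90 / 8 = 0.6125%
Σ(r − r̄)² = 14.6088; population σ = √(14.6088/8) = 1.3513%
IR = r̄ / tracking error = 0.6125 / 1.3513 = 0.4533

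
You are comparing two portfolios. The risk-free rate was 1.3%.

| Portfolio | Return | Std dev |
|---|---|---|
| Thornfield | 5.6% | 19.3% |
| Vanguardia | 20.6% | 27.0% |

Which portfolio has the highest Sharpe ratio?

Thornfield: Sharpe ratio = (5.6% − 1.3%) / 19.3% = 0.223
Vanguardia: Sharpe ratio = (20.6% − 1.3%) / 27.0% = 0.715
Highest: Vanguardia (0.715).

Vanguardia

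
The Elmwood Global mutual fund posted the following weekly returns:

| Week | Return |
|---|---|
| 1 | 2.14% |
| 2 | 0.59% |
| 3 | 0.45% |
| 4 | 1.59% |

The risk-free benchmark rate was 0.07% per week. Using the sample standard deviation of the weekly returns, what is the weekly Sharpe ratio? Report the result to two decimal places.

1.39

Mean return r̄ = 4.770 / 4 = 1.1925%
Sample σ = √[Σ(r − r̄)² / 3] = √[1.9701 / 3] = √0.6567 = 0.8104%
Sharpe = (r̄ − rf) / σ = (1.1925 − 0.07) / 0.8104 = 1.1225 / 0.8104 = 1.3851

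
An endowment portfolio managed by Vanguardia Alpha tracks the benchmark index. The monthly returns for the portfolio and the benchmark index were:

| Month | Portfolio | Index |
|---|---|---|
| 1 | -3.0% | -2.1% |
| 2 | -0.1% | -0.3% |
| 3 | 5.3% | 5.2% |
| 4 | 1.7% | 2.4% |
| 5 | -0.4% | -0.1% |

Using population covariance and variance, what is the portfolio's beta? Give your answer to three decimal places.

r̄p = 0.7000%,  r̄m = 1.0200%
Cov = Σ(rp − r̄p)(rm − r̄m) / 5 = 6.8880
Var(rm) = Σ(rm − r̄m)² / 5 = 6.4216
β = Cov / Var = 6.8880 / 6.4216 = 1.0726

1.073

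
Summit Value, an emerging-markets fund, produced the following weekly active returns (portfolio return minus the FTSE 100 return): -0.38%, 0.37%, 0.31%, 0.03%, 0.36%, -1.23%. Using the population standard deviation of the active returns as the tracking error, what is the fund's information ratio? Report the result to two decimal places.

r̄ = (-0.38 + 0.37 + 0.31 + 0.03 + 0.36 − 1.23) / 6 = -0.0900%
Population σ = √[Σ(r − r̄)² / 6] = √[1.9722 / 6] = √0.3287 = 0.5733%
IR = r̄ / tracking error = -0.0900 / 0.5733 = -0.1570

-0.16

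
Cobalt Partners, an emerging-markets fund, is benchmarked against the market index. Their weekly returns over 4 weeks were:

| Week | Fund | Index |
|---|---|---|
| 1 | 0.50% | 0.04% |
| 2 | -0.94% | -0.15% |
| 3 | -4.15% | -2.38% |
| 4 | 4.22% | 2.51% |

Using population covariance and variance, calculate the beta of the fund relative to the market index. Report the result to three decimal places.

1.721

r̄p = -0.0925%,  r̄m = 0.0050%
Cov = Σ(rp − r̄p)(rm − r̄m) / 4 = 5.1580
Var(rm) = Σ(rm − r̄m)² / 4 = 2.9971
β = Cov / Var = 5.1580 / 2.9971 = 1.7210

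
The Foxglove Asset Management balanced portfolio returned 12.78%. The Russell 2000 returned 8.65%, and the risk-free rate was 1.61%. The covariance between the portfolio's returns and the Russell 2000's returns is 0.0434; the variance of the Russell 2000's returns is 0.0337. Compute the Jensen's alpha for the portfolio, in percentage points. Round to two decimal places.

2.10

β = Cov / Var = 0.0434 / 0.0337 = 1.2878
E[R] = Rf + β(Rm − Rf) = 1.61% + 1.2878 × (8.65% − 1.61%) = 10.6761%
α = Rp − E[R] = 12.78% − 10.6761% = 2.1039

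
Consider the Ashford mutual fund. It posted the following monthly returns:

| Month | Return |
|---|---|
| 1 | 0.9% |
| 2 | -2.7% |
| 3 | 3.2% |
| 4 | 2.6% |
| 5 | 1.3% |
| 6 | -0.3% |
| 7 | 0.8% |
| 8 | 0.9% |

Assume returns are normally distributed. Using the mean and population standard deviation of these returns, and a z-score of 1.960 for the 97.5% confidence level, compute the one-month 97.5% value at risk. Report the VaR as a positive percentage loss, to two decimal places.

2.47

r̄ = (0.9 − 2.7 + 3.2 + 2.6 + 1.3 − 0.3 + 0.8 + 0.9) / 8 = 0.8375%
Σ(r − r̄)² = (0.9 − 0.8375)² + (-2.7 − 0.8375)² + … = 22.7188
population σ = √(22.7188 / 8) = √2.8399 = 1.6852%
VaR = −(r̄ − z·σ) = −(0.8375 − 1.960 × 1.6852) = −(-2.4655) = 2.4655%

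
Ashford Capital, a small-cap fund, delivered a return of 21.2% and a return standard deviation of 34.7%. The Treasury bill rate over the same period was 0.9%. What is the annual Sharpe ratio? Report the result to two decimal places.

Sharpe = (Rp − Rf) / σp = (21.2% − 0.9%) / 34.7% = 20.30% / 34.7% = 0.5850

0.59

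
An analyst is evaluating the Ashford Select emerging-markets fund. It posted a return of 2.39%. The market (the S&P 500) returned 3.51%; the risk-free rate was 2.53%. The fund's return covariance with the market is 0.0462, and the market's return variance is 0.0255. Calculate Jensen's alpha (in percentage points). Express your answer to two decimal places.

-1.92

β = Cov / Var = 0.0462 / 0.0255 = 1.8118
E[R] = Rf + β(Rm − Rf) = 2.53% + 1.8118 × (3.51% − 2.53%) = 4.3056%
α = Rp − E[R] = 2.39% − 4.3056% = -1.9156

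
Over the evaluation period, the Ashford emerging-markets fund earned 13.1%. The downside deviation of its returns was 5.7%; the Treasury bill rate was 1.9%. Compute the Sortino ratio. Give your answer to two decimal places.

Sortino = (Rp − Rf) / σd = (13.1% − 1.9%) / 5.7% = 11.20% / 5.7% = 1.9649

1.96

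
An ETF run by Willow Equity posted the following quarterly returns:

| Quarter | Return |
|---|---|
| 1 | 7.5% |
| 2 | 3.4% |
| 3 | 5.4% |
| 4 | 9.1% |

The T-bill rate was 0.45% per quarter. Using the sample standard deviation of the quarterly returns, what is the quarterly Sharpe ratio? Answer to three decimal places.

r̄ = (7.5 + 3.4 + 5.4 + 9.1) / 4 = 25.40 / 4 = 6.3500%
Σ(r − r̄)² = 18.4900; sample σ = √(18.4900/3) = 2.4826%
Sharpe = (r̄ − rf) / σ = (6.3500 − 0.45) / 2.4826 = 5.9000 / 2.4826 = 2.3765

2.377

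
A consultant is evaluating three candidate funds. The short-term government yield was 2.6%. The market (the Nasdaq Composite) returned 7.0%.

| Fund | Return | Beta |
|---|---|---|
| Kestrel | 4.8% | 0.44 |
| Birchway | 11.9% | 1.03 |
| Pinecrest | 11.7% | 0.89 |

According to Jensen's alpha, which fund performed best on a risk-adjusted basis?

Pinecrest

Kestrel: α = 4.8% − [2.6% + 0.44 × (7.0% − 2.6%)] = 0.264
Birchway: α = 11.9% − [2.6% + 1.03 × (7.0% − 2.6%)] = 4.768
Pinecrest: α = 11.7% − [2.6% + 0.89 × (7.0% − 2.6%)] = 5.184
Highest: Pinecrest (5.184).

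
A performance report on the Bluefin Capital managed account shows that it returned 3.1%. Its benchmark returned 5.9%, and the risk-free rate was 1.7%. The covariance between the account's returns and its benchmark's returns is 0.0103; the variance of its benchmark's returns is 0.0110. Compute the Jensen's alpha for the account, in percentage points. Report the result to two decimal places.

β = Cov / Var = 0.0103 / 0.0110 = 0.9364
E[R] = Rf + β(Rm − Rf) = 1.7% + 0.9364 × (5.9% − 1.7%) = 5.6329%
α = Rp − E[R] = 3.1% − 5.6329% = -2.5329

-2.53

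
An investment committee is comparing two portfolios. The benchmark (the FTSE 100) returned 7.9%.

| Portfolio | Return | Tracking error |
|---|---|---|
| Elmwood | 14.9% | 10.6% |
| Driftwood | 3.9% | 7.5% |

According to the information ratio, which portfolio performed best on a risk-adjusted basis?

Elmwood

Elmwood: IR = (14.9% − 7.9%) / 10.6% = 0.660
Driftwood: IR = (3.9% − 7.9%) / 7.5% = -0.533
Highest: Elmwood (0.660).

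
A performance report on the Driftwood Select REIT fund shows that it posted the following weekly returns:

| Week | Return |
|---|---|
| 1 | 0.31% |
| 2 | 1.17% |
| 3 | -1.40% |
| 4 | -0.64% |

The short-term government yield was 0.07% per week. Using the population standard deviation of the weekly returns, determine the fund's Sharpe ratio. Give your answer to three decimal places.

-0.217

μ = (0.31 + 1.17 − 1.4 − 0.64) / 4 = -0.560 / 4 = -0.1400%
Σ(r − μ)² = 3.7562; population σ = √(3.7562/4) = 0.9690%
Sharpe = (μ − rf) / σ = (-0.1400 − 0.07) / 0.9690 = -0.2100 / 0.9690 = -0.2167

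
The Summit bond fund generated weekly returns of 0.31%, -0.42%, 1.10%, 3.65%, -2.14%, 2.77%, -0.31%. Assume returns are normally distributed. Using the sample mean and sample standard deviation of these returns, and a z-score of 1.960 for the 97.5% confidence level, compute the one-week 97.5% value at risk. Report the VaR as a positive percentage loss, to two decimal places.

3.18

Mean return r̄ = 4.960 / 7 = 0.7086%
Σ(r − r̄)² = 23.6391; sample σ = √(23.6391/6) = 1.9849%
VaR = −(r̄ − z·σ) = −(0.7086 − 1.960 × 1.9849) = −(-3.1818) = 3.1818%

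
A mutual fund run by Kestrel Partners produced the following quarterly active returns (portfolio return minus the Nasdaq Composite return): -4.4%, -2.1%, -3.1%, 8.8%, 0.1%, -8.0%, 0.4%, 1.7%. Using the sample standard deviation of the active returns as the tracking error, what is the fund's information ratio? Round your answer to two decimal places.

-0.17

Mean return r̄ = -6.60 / 8 = -0.8250%
Sample σ = √[Σ(r − r̄)² / 7] = √[172.4350 / 7] = √24.6336 = 4.9632%
IR = r̄ / tracking error = -0.8250 / 4.9632 = -0.1662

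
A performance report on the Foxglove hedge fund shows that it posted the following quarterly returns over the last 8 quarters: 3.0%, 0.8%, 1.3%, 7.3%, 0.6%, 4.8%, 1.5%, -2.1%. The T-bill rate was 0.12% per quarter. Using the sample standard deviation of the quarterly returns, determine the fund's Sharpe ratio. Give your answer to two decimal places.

Mean return r̄ = 17.20 / 8 = 2.1500%
Sample σ = √[Σ(r − r̄)² / 7] = √[57.7000 / 7] = √8.2429 = 2.8710%
Sharpe = (r̄ − rf) / σ = (2.1500 − 0.12) / 2.8710 = 2.0300 / 2.8710 = 0.7071

0.71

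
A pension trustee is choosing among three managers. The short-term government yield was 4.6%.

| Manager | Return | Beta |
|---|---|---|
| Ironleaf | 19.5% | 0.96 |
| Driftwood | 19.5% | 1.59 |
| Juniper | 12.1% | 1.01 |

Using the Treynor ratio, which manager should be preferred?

Ironleaf

Ironleaf: Treynor = (19.5% − 4.6%) / 0.96 = 15.521
Driftwood: Treynor = (19.5% − 4.6%) / 1.59 = 9.371
Juniper: Treynor = (12.1% − 4.6%) / 1.01 = 7.426
Highest: Ironleaf (15.521).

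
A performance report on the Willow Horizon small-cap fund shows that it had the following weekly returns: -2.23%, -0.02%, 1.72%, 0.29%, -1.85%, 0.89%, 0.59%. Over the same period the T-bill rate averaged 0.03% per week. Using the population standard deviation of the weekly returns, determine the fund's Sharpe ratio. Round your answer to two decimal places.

-0.09

Mean return r̄ = -0.610 / 7 = -0.0871%
Population σ = √[Σ(r − r̄)² / 7] = √[12.5253 / 7] = √1.7893 = 1.3376%
Sharpe = (r̄ − rf) / σ = (-0.0871 − 0.03) / 1.3376 = -0.1171 / 1.3376 = -0.0875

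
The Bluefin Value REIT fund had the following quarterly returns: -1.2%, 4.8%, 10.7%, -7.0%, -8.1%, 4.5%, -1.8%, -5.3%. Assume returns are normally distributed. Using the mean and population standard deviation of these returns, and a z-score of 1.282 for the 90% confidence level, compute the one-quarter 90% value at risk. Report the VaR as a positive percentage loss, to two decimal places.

Mean return r̄ = -3.40 / 8 = -0.4250%
Σ(r − r̄)² = 303.7150; population σ = √(303.7150/8) = 6.1615%
VaR = −(r̄ − z·σ) = −(-0.4250 − 1.282 × 6.1615) = −(-8.3240) = 8.3240%

8.32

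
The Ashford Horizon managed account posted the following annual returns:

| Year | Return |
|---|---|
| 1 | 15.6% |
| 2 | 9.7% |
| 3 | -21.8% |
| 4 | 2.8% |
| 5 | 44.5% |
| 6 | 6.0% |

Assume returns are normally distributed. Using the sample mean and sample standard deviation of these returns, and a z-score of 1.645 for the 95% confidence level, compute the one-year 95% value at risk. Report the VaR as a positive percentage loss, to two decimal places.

Mean return r̄ = 56.80 / 6 = 9.4667%
Σ(r − r̄)² = 2299.0733; sample σ = √(2299.0733/5) = 21.4433%
VaR = −(r̄ − z·σ) = −(9.4667 − 1.645 × 21.4433) = −(-25.8075) = 25.8075%

25.81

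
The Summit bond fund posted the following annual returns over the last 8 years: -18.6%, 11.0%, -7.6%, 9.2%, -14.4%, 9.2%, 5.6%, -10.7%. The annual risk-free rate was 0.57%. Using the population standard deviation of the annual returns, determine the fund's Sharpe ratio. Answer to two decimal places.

-0.23

r̄ = (-18.6 + 11 − 7.6 + 9.2 − 14.4 + 9.2 + 5.6 − 10.7) / 8 = -16.30 / 8 = -2.0375%
Population std dev = √[1013.9988 / 8] = 11.2583%
Sharpe = (r̄ − rf) / σ = (-2.0375 − 0.57) / 11.2583 = -2.6075 / 11.2583 = -0.2316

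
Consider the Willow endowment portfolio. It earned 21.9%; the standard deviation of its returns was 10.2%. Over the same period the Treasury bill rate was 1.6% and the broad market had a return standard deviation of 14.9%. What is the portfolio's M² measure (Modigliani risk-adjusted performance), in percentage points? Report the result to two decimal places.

Sharpe = (Rp − Rf) / σp = (21.9% − 1.6%) / 10.2% = 1.9902
M² = Rf + Sharpe × σm = 1.6% + 1.9902 × 14.9% = 31.2540%

31.25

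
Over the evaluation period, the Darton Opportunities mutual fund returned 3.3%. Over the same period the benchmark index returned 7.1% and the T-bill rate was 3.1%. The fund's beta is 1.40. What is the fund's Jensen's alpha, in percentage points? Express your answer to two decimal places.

-5.40

CAPM expected return = Rf + β(Rm − Rf) = 3.1% + 1.40 × (7.1% − 3.1%) = 3.1 + 1.40 × 4.00 = 8.7000%
Jensen's α = Rp − E[R] = 3.3% − 8.7000% = -5.4000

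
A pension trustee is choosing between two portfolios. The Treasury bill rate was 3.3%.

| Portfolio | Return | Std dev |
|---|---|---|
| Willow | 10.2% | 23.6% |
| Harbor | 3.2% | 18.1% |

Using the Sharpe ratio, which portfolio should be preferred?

Willow: Sharpe ratio = (10.2% − 3.3%) / 23.6% = 0.292
Harbor: Sharpe ratio = (3.2% − 3.3%) / 18.1% = -0.006
Highest: Willow (0.292).

Willow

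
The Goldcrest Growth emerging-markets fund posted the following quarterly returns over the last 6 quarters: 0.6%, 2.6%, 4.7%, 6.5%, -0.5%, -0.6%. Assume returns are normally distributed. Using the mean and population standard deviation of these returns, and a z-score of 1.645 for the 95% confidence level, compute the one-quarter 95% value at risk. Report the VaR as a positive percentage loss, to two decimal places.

2.17

Mean return μ = 13.30 / 6 = 2.2167%
Σ(r − μ)² = (0.6 − 2.2167)² + (2.6 − 2.2167)² + (4.7 − 2.2167)² + … = 42.5883
population σ = √(42.5883 / 6) = √7.0981 = 2.6642%
VaR = −(μ − z·σ) = −(2.2167 − 1.645 × 2.6642) = −(-2.1659) = 2.1659%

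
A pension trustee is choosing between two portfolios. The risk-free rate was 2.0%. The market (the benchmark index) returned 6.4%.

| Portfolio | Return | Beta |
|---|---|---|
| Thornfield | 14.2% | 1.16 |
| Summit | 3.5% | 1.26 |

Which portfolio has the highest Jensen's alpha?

Thornfield

Thornfield: α = 14.2% − [2.0% + 1.16 × (6.4% − 2.0%)] = 7.096
Summit: α = 3.5% − [2.0% + 1.26 × (6.4% − 2.0%)] = -4.044
Highest: Thornfield (7.096).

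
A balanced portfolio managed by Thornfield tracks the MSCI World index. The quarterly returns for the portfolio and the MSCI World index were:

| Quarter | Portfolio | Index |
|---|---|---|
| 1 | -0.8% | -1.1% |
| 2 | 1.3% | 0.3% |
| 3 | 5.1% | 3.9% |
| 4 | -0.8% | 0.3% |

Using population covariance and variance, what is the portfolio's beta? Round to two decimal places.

1.23

r̄p = 1.2000%,  r̄m = 0.8500%
Cov = Σ(rp − r̄p)(rm − r̄m) / 4 = 4.2100
Var(rm) = Σ(rm − r̄m)² / 4 = 3.4275
β = Cov / Var = 4.2100 / 3.4275 = 1.2283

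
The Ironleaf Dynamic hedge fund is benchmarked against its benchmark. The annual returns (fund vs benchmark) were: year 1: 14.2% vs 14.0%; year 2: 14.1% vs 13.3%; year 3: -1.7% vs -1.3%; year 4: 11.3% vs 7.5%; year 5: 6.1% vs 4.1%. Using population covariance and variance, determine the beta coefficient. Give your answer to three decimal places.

1.015

r̄p = 8.8000%,  r̄m = 7.5200%
Cov = Σ(rp − r̄p)(rm − r̄m) / 5 = 33.4840
Var(rm) = Σ(rm − r̄m)² / 5 = 32.9776
β = Cov / Var = 33.4840 / 32.9776 = 1.0154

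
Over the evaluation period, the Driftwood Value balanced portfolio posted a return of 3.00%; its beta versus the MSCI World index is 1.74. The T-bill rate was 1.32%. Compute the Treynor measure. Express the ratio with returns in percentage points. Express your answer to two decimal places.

0.97

Treynor = (Rp − Rf) / β = (3.00% − 1.32%) / 1.74 = 1.68 / 1.74 = 0.9655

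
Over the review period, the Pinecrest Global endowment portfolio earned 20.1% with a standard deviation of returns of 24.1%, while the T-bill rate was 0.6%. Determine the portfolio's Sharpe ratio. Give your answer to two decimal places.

Sharpe = (Rp − Rf) / σp = (20.1% − 0.6%) / 24.1% = 19.50% / 24.1% = 0.8091

0.81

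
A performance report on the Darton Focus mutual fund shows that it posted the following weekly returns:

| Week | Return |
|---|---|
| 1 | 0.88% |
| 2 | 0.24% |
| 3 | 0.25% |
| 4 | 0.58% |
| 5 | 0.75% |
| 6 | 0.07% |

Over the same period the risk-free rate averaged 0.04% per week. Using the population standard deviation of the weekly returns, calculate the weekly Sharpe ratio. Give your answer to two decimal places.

1.43

r̄ = (0.88 + 0.24 + 0.25 + 0.58 + 0.75 + 0.07) / 6 = 2.770 / 6 = 0.4617%
Σ(r − r̄)² = (0.88 − 0.4617)² + (0.24 − 0.4617)² + (0.25 − 0.4617)² + … = 0.5195
population σ = √(0.5195 / 6) = √0.0866 = 0.2943%
Sharpe = (r̄ − rf) / σ = (0.4617 − 0.04) / 0.2943 = 0.4217 / 0.2943 = 1.4329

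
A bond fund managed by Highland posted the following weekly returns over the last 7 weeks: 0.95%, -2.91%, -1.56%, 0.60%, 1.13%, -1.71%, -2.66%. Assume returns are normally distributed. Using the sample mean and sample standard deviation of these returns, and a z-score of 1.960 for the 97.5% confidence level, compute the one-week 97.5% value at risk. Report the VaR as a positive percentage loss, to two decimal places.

4.28

r̄ = (0.95 − 2.91 − 1.56 + 0.6 + 1.13 − 1.71 − 2.66) / 7 = -6.160 / 7 = -0.8800%
Sample σ = √[Σ(r − r̄)² / 6] = √[18.0200 / 6] = √3.0033 = 1.7330%
VaR = −(r̄ − z·σ) = −(-0.8800 − 1.960 × 1.7330) = −(-4.2767) = 4.2767%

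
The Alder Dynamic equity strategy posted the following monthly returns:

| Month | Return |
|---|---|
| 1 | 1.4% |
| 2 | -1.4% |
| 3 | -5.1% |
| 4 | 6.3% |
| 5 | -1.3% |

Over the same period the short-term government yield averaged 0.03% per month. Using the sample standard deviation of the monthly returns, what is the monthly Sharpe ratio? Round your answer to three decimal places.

-0.012

μ = (1.4 − 1.4 − 5.1 + 6.3 − 1.3) / 5 = -0.10 / 5 = -0.0200%
Sample std dev = √[71.3080 / 4] = 4.2222%
Sharpe = (μ − rf) / σ = (-0.0200 − 0.03) / 4.2222 = -0.0500 / 4.2222 = -0.0118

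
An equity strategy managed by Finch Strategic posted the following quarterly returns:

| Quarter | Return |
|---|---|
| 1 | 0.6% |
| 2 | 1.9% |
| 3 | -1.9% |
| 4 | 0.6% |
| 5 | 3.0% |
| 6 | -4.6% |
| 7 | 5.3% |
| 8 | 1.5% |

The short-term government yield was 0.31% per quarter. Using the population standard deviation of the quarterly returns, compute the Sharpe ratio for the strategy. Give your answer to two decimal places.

Mean return μ = 6.40 / 8 = 0.8000%
Population σ = √[Σ(r − μ)² / 8] = √[63.3200 / 8] = √7.9150 = 2.8134%
Sharpe = (μ − rf) / σ = (0.8000 − 0.31) / 2.8134 = 0.4900 / 2.8134 = 0.1742

0.17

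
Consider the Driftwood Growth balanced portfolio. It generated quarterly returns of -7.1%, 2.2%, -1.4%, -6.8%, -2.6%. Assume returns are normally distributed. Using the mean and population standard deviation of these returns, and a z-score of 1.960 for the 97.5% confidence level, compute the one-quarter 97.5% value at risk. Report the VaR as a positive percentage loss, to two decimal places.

9.98

μ = (-7.1 + 2.2 − 1.4 − 6.8 − 2.6) / 5 = -3.1400%
Population std dev = √[60.9120 / 5] = 3.4903%
VaR = −(μ − z·σ) = −(-3.1400 − 1.960 × 3.4903) = −(-9.9810) = 9.9810%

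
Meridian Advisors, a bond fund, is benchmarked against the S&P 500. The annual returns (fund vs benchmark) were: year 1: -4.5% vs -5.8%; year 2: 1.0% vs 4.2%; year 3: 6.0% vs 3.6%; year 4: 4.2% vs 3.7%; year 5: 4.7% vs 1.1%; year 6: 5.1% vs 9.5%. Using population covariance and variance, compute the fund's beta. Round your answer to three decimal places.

0.609

r̄p = 2.7500%,  r̄m = 2.7167%
Cov = Σ(rp − r̄p)(rm − r̄m) / 6 = 12.7058
Var(rm) = Σ(rm − r̄m)² / 6 = 20.8514
β = Cov / Var = 12.7058 / 20.8514 = 0.6093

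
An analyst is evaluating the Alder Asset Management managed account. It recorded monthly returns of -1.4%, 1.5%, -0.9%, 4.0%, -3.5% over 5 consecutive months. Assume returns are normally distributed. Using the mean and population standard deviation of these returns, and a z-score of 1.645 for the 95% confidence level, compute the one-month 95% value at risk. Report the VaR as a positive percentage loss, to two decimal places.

r̄ = (-1.4 + 1.5 − 0.9 + 4 − 3.5) / 5 = -0.30 / 5 = -0.0600%
Population σ = √[Σ(r − r̄)² / 5] = √[33.2520 / 5] = √6.6504 = 2.5788%
VaR = −(r̄ − z·σ) = −(-0.0600 − 1.645 × 2.5788) = −(-4.3021) = 4.3021%

4.30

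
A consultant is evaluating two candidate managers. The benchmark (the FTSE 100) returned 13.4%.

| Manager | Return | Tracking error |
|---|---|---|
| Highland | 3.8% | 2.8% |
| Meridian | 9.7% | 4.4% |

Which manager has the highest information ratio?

Highland: IR = (3.8% − 13.4%) / 2.8% = -3.429
Meridian: IR = (9.7% − 13.4%) / 4.4% = -0.841
Highest: Meridian (-0.841).

Meridian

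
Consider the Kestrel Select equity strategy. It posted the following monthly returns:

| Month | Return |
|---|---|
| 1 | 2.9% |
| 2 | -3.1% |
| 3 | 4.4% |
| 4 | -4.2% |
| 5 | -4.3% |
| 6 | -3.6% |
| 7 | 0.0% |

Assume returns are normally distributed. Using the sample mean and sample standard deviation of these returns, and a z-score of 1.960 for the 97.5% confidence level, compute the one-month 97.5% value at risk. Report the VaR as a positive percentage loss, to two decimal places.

r̄ = (2.9 − 3.1 + 4.4 − 4.2 − 4.3 − 3.6 + 0) / 7 = -7.90 / 7 = -1.1286%
Sample std dev = √[77.5543 / 6] = 3.5952%
VaR = −(r̄ − z·σ) = −(-1.1286 − 1.960 × 3.5952) = −(-8.1752) = 8.1752%

8.18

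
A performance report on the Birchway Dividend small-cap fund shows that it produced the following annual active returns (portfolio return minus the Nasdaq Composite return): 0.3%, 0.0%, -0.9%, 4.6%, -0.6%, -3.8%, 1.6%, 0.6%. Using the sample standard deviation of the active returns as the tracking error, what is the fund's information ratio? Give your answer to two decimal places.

0.09

μ = (0.3 + 0 − 0.9 + 4.6 − 0.6 − 3.8 + 1.6 + 0.6) / 8 = 0.2250%
Sample σ = √[Σ(r − μ)² / 7] = √[39.3750 / 7] = √5.6250 = 2.3717%
IR = μ / tracking error = 0.2250 / 2.3717 = 0.0949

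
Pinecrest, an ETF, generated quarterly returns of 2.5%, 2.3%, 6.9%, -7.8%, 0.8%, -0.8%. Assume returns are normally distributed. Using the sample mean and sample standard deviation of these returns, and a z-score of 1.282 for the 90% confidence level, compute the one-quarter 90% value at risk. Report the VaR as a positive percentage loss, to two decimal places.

Mean return μ = 3.90 / 6 = 0.6500%
Σ(r − μ)² = (2.5 − 0.6500)² + (2.3 − 0.6500)² + … = 118.7350
σ = √[118.7350 / 5] = 4.8731%
VaR = −(μ − z·σ) = −(0.6500 − 1.282 × 4.8731) = −(-5.5973) = 5.5973%

5.60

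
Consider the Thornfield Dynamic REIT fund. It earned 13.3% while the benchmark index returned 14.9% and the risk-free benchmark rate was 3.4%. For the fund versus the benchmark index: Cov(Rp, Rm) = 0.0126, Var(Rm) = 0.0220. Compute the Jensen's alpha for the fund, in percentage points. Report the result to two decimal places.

3.31

β = Cov / Var = 0.0126 / 0.0220 = 0.5727
E[R] = Rf + β(Rm − Rf) = 3.4% + 0.5727 × (14.9% − 3.4%) = 9.9861%
α = Rp − E[R] = 13.3% − 9.9861% = 3.3139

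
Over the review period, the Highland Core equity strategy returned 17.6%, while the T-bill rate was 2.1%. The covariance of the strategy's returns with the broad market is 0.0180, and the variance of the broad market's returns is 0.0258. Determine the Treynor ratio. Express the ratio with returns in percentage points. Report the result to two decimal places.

22.22

β = Cov / Var = 0.0180 / 0.0258 = 0.6977
Treynor = (Rp − Rf) / β = (17.6% − 2.1%) / 0.6977 = 15.50 / 0.6977 = 22.2159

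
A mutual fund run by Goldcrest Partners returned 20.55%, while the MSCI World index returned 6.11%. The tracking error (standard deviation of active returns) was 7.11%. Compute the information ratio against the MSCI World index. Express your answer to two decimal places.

2.03

IR = (Rp − Rb) / TE = (20.55% − 6.11%) / 7.11% = 14.44% / 7.11% = 2.0309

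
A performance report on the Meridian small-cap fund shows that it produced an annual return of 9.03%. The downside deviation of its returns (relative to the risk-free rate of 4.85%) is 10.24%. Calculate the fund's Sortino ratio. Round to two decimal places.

Sortino = (Rp − Rf) / σd = (9.03% − 4.85%) / 10.24% = 4.18% / 10.24% = 0.4082

0.41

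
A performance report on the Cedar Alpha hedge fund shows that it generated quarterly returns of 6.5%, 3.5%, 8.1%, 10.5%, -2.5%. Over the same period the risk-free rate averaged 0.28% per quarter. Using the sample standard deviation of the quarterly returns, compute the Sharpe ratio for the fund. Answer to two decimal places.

0.99

Mean return μ = 26.10 / 5 = 5.2200%
Σ(r − μ)² = (6.5 − 5.2200)² + (3.5 − 5.2200)² + … = 100.3680
σ = √[100.3680 / 4] = 5.0092%
Sharpe = (μ − rf) / σ = (5.2200 − 0.28) / 5.0092 = 4.9400 / 5.0092 = 0.9862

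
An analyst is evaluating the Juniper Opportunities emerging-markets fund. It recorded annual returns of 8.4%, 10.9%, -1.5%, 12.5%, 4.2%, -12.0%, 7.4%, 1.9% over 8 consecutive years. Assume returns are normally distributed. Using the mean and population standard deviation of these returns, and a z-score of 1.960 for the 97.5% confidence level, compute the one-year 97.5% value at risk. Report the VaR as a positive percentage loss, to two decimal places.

Mean return μ = 31.80 / 8 = 3.9750%
Population σ = √[Σ(r − μ)² / 8] = √[441.4750 / 8] = √55.1844 = 7.4286%
VaR = −(μ − z·σ) = −(3.9750 − 1.960 × 7.4286) = −(-10.5851) = 10.5851%

10.59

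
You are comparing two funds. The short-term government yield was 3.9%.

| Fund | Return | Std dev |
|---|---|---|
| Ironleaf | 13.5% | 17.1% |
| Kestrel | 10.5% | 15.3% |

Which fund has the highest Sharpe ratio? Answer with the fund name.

Ironleaf: Sharpe ratio = (13.5% − 3.9%) / 17.1% = 0.561
Kestrel: Sharpe ratio = (10.5% − 3.9%) / 15.3% = 0.431
Highest: Ironleaf (0.561).

Ironleaf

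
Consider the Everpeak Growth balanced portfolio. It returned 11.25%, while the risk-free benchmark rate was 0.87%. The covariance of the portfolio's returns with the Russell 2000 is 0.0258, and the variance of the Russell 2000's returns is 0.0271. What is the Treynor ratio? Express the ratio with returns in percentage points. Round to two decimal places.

β = Cov / Var = 0.0258 / 0.0271 = 0.9520
Treynor = (Rp − Rf) / β = (11.25% − 0.87%) / 0.9520 = 10.38 / 0.9520 = 10.9034

10.90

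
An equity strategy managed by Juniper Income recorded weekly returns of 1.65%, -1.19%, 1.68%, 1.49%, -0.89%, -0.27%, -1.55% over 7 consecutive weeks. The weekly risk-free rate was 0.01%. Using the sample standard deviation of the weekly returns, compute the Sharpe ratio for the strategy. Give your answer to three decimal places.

Mean return μ = 0.920 / 7 = 0.1314%
Sample σ = √[Σ(r − μ)² / 6] = √[12.3277 / 6] = √2.0546 = 1.4334%
Sharpe = (μ − rf) / σ = (0.1314 − 0.01) / 1.4334 = 0.1214 / 1.4334 = 0.0847

0.085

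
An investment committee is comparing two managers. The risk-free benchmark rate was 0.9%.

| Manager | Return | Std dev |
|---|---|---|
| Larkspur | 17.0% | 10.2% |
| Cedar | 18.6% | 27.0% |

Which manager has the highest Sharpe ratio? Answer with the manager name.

Larkspur

Larkspur: Sharpe ratio = (17.0% − 0.9%) / 10.2% = 1.578
Cedar: Sharpe ratio = (18.6% − 0.9%) / 27.0% = 0.656
Highest: Larkspur (1.578).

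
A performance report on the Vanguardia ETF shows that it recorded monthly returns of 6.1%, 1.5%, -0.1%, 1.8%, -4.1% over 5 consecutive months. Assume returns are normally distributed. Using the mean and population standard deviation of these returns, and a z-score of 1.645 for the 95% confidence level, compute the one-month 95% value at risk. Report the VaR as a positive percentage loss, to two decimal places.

r̄ = (6.1 + 1.5 − 0.1 + 1.8 − 4.1) / 5 = 5.20 / 5 = 1.0400%
Population std dev = √[54.1120 / 5] = 3.2897%
VaR = −(r̄ − z·σ) = −(1.0400 − 1.645 × 3.2897) = −(-4.3716) = 4.3716%

4.37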